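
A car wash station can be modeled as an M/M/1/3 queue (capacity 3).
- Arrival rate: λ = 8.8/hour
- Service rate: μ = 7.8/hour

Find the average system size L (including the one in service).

ρ = λ/μ = 8.8/7.8 = 1.1282
P₀ = (1-ρ)/(1-ρ^(K+1)) = (1-1.1282)/(1-1.1282^4) = -0.1282/-0.6201 = 0.2067
P_K = P₀×ρ^K = 0.20674 × 1.1282^3 = 0.20674 × 1.4360 = 0.2969
L = ρ[1 - (K+1)ρ^K + Kρ^(K+1)] / [(1-ρ)(1-ρ^(K+1))]
L = 1.1282 × (1 - 4×1.436013 + 3×1.620110) / ((1 - 1.1282) × (1 - 1.620110)) = 1.6502 cars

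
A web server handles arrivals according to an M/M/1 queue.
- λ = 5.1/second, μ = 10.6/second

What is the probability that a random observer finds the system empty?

ρ = λ/μ = 5.1/10.6 = 0.4811
P(0) = 1 - ρ = 1 - 0.4811 = 0.5189
The server is idle 51.89% of the time.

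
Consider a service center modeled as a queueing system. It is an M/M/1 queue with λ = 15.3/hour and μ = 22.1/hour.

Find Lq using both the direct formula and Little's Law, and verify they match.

Method 1 (direct): Lq = λ²/(μ(μ-λ)) = 234.09/(22.1 × 6.80) = 1.5577

Method 2 (Little's Law):
W = 1/(μ-λ) = 1/6.80 = 0.14706
Wq = W - 1/μ = 0.14706 - 0.045249 = 0.10181
Lq = λWq = 15.3 × 0.10181 = 1.5577 ✔ (matches Method 1)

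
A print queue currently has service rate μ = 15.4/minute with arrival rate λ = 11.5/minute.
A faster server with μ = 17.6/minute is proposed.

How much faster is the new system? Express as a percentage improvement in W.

System 1: ρ₁ = 11.5/15.4 = 0.7468, W₁ = 1/(15.4-11.5) = 0.25641
System 2: ρ₂ = 11.5/17.6 = 0.6534, W₂ = 1/(17.6-11.5) = 0.16393
Improvement: (W₁-W₂)/W₁ = (0.25641-0.16393)/0.25641 = 36.07%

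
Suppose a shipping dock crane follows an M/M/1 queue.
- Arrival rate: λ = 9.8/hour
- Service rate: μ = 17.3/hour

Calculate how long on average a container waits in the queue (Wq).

First, compute utilization: ρ = λ/μ = 9.8/17.3 = 0.5665
For M/M/1: Wq = λ/(μ(μ-λ))
Wq = 9.8/(17.3 × (17.3-9.8))
Wq = 9.8/(17.3 × 7.50)
Wq = 0.07553 hours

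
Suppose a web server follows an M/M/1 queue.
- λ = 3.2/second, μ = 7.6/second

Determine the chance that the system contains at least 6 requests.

ρ = λ/μ = 3.2/7.6 = 0.42105
P(N ≥ n) = ρⁿ
P(N ≥ 6) = 0.42105^6
P(N ≥ 6) = 0.005572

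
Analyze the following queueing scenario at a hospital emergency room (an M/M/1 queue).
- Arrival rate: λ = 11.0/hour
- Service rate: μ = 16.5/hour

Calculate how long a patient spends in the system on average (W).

First, compute utilization: ρ = λ/μ = 11.0/16.5 = 0.6667
For M/M/1: W = 1/(μ-λ)
W = 1/(16.5-11.0) = 1/5.50
W = 0.1818 hours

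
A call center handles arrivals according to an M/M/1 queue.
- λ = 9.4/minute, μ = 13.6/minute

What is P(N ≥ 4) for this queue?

ρ = λ/μ = 9.4/13.6 = 0.69118
P(N ≥ n) = ρⁿ
P(N ≥ 4) = 0.69118^4
P(N ≥ 4) = 0.2282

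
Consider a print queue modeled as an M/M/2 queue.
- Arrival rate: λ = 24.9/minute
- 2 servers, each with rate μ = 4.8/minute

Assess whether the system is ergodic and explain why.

Stability requires ρ = λ/(cμ) < 1
ρ = 24.9/(2 × 4.8) = 24.9/9.60 = 2.5938
Since 2.5938 ≥ 1, the system is UNSTABLE.
Need c > λ/μ = 24.9/4.8 = 5.19.
Minimum servers needed: c = 6.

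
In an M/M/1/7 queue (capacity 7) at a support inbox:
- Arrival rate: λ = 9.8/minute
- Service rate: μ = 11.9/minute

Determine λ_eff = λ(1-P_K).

ρ = λ/μ = 9.8/11.9 = 0.82353
P₀ = (1-ρ)/(1-ρ^(K+1)) = (1-0.82353)/(1-0.82353^8) = 0.17647/0.78844 = 0.2238
P_K = P₀×ρ^K = 0.22382 × 0.82353^7 = 0.22382 × 0.25690 = 0.05750
λ_eff = λ(1-P_K) = 9.8 × (1 - 0.05750) = 9.8 × 0.9425 = 9.2365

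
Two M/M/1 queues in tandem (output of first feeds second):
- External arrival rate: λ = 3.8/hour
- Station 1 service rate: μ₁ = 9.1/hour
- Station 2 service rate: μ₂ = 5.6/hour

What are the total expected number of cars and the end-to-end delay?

By Jackson's theorem, each station behaves as independent M/M/1.
Station 1: ρ₁ = 3.8/9.1 = 0.4176, L₁ = ρ₁/(1-ρ₁) = λ/(μ₁-λ) = 3.8/5.30 = 0.7170
Station 2: ρ₂ = 3.8/5.6 = 0.6786, L₂ = ρ₂/(1-ρ₂) = λ/(μ₂-λ) = 3.8/1.80 = 2.1111
Total: L = L₁ + L₂ = 0.7170 + 2.1111 = 2.8281
W = L/λ = 2.8281/3.8 = 0.7442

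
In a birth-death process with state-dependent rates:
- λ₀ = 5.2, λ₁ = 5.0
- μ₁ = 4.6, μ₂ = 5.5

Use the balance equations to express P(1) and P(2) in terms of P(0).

Balance equations:
State 0: λ₀P₀ = μ₁P₁ → P₁ = (λ₀/μ₁)P₀ = (5.2/4.6)P₀ = 1.1304P₀
State 1: P₂ = (λ₀λ₁)/(μ₁μ₂)P₀ = (5.2×5.0)/(4.6×5.5)P₀ = 1.0277P₀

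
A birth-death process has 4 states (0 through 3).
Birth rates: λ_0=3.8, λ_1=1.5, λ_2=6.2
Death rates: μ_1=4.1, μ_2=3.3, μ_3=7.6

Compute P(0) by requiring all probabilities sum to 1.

Ratios P(n)/P(0) = (λ₀···λₙ₋₁)/(μ₁···μₙ):
P(1)/P(0) = (3.8)/(4.1) = 0.9268
P(2)/P(0) = (3.8×1.5)/(4.1×3.3) = 0.4213
P(3)/P(0) = (3.8×1.5×6.2)/(4.1×3.3×7.6) = 0.3437

Normalization: ∑ P(n) = 1
P(0) × (1.0000 + 0.9268 + 0.4213 + 0.3437) = 1
P(0) × 2.6918 = 1
P(0) = 1/2.6918 = 0.3715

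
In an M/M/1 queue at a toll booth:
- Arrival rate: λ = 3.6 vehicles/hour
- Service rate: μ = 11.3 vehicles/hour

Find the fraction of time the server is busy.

Server utilization: ρ = λ/μ
ρ = 3.6/11.3 = 0.3186
The server is busy 31.86% of the time.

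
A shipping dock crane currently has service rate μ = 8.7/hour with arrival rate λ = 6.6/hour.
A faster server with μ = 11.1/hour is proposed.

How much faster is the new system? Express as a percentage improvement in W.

System 1: ρ₁ = 6.6/8.7 = 0.7586, W₁ = 1/(8.7-6.6) = 0.47619
System 2: ρ₂ = 6.6/11.1 = 0.5946, W₂ = 1/(11.1-6.6) = 0.22222
Improvement: (W₁-W₂)/W₁ = (0.47619-0.22222)/0.47619 = 53.33%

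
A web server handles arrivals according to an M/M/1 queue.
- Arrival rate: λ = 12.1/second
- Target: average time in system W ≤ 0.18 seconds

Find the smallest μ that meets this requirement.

For M/M/1: W = 1/(μ-λ)
Need W ≤ 0.18, so 1/(μ-λ) ≤ 0.18
μ - λ ≥ 1/0.18 = 5.5556
μ ≥ 12.1 + 5.5556 = 17.6556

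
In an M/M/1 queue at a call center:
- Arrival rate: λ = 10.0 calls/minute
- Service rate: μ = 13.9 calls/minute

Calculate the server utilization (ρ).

Server utilization: ρ = λ/μ
ρ = 10.0/13.9 = 0.7194
The server is busy 71.94% of the time.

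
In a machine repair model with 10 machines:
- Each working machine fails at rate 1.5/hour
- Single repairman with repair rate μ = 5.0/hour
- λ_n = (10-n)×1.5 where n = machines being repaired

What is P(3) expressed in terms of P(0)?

P(3)/P(0) = ∏_{i=0}^{3-1} λ_i/μ_{i+1}
= (10-0)×1.5/5.0 × (10-1)×1.5/5.0 × (10-2)×1.5/5.0
= 19.4400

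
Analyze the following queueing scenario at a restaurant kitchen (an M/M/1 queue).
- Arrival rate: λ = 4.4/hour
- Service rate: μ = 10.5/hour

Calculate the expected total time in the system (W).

First, compute utilization: ρ = λ/μ = 4.4/10.5 = 0.4190
For M/M/1: W = 1/(μ-λ)
W = 1/(10.5-4.4) = 1/6.10
W = 0.1639 hours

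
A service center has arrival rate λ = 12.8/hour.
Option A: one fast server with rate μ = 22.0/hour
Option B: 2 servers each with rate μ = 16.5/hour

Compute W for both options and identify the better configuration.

Option A: single server μ = 22.0 (M/M/1)
  ρ_A = 12.8/22.0 = 0.5818
  W_A = 1/(μ-λ) = 1/(22.0-12.8) = 1/9.20 = 0.1087

Option B: 2 servers μ = 16.5 (M/M/2)
  ρ_B = λ/(cμ) = 12.8/(2×16.5) = 0.3879
  Offered load a = λ/μ = cρ = 12.8/16.5 = 0.7758
  P₀ = [ Σₙ₌₀^1 aⁿ/n! + a^2/(2!(1-ρ)) ]⁻¹
  Σ = a^0/0! + a^1/1! = 1.0000 + 0.7758 = 1.7758
  a^2/(2!(1-ρ)) = 0.6018/(2 × 0.6121) = 0.4916
  P₀ = 1/(1.7758 + 0.4916) = 0.4410
  Lq = P₀·a^2·ρ / (2!(1-ρ)²) = 0.4410 × 0.6018 × 0.3879 / (2 × 0.3747) = 0.1374
  Wq_B = Lq/λ = 0.1374/12.8 = 0.01073
  W_B = Wq_B + 1/μ = 0.01073 + 0.06061 = 0.07134

Since W_B = 0.07134 < W_A = 0.1087, Option B (multiple servers) has the shorter time in system.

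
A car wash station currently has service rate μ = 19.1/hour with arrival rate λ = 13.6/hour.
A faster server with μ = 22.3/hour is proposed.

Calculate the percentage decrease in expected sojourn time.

System 1: ρ₁ = 13.6/19.1 = 0.7120, W₁ = 1/(19.1-13.6) = 0.18182
System 2: ρ₂ = 13.6/22.3 = 0.6099, W₂ = 1/(22.3-13.6) = 0.11494
Improvement: (W₁-W₂)/W₁ = (0.18182-0.11494)/0.18182 = 36.78%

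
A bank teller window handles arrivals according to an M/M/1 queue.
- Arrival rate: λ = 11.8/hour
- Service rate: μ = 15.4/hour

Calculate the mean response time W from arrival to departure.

First, compute utilization: ρ = λ/μ = 11.8/15.4 = 0.7662
For M/M/1: W = 1/(μ-λ)
W = 1/(15.4-11.8) = 1/3.60
W = 0.2778 hours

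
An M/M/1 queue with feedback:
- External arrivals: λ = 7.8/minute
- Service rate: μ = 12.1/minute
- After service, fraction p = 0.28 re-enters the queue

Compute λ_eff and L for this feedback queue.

Effective arrival rate: λ_eff = λ/(1-p) = 7.8/(1-0.28) = 7.8/0.72 = 10.83333
ρ = λ_eff/μ = 10.83333/12.1 = 0.895317
L = ρ/(1-ρ) = 0.895317/(1-0.895317) = 8.5526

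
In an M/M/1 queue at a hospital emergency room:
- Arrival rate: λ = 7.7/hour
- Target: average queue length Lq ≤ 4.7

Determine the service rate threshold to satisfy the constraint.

For M/M/1: Lq = λ²/(μ(μ-λ))
Need Lq ≤ 4.7, i.e. μ(μ-λ) ≥ λ²/4.7
μ² - 7.7μ - 59.29/4.7 ≥ 0  →  μ² - 7.7μ - 12.6149 ≥ 0
Quadratic formula (positive root): μ = [λ + √(λ² + 4×12.6149)]/2
Discriminant: 59.29 + 4×12.6149 = 109.7496, √109.7496 = 10.4761
μ ≥ (7.7 + 10.4761)/2 = 9.0881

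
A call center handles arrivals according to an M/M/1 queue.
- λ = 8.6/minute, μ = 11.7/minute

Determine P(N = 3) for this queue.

ρ = λ/μ = 8.6/11.7 = 0.7350
P(n) = (1-ρ)ρⁿ
P(3) = (1-0.7350) × 0.7350^3
P(3) = 0.2650 × 0.3971
P(3) = 0.1052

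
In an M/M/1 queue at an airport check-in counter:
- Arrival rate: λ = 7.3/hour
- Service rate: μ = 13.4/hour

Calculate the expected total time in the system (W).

First, compute utilization: ρ = λ/μ = 7.3/13.4 = 0.5448
For M/M/1: W = 1/(μ-λ)
W = 1/(13.4-7.3) = 1/6.10
W = 0.1639 hours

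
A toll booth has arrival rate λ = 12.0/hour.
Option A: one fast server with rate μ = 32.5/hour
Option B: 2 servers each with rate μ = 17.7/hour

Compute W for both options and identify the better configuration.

Option A: single server μ = 32.5 (M/M/1)
  ρ_A = 12.0/32.5 = 0.3692
  W_A = 1/(μ-λ) = 1/(32.5-12.0) = 1/20.50 = 0.04878

Option B: 2 servers μ = 17.7 (M/M/2)
  ρ_B = λ/(cμ) = 12.0/(2×17.7) = 0.3390
  Offered load a = λ/μ = cρ = 12.0/17.7 = 0.6780
  P₀ = [ Σₙ₌₀^1 aⁿ/n! + a^2/(2!(1-ρ)) ]⁻¹
  Σ = a^0/0! + a^1/1! = 1.0000 + 0.6780 = 1.6780
  a^2/(2!(1-ρ)) = 0.4596/(2 × 0.6610) = 0.3477
  P₀ = 1/(1.6780 + 0.3477) = 0.4937
  Lq = P₀·a^2·ρ / (2!(1-ρ)²) = 0.49367 × 0.45964 × 0.33898 / (2 × 0.43694) = 0.08802
  Wq_B = Lq/λ = 0.088019/12.0 = 0.0073349
  W_B = Wq_B + 1/μ = 0.0073349 + 0.056497 = 0.06383

Since W_A = 0.04878 < W_B = 0.06383, Option A (single fast server) has the shorter time in system.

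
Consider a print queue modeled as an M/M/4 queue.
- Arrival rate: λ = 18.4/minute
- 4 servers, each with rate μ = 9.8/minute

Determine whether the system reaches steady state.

Stability requires ρ = λ/(cμ) < 1
ρ = 18.4/(4 × 9.8) = 18.4/39.20 = 0.4694
Since 0.4694 < 1, the system is STABLE.
The servers are busy 46.94% of the time.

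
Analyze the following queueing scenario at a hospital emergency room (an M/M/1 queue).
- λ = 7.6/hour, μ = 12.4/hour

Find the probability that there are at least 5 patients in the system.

ρ = λ/μ = 7.6/12.4 = 0.6129
P(N ≥ n) = ρⁿ
P(N ≥ 5) = 0.6129^5
P(N ≥ 5) = 0.08649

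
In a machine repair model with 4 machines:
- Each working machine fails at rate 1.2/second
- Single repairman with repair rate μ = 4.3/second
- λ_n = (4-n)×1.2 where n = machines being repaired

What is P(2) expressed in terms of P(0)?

P(2)/P(0) = ∏_{i=0}^{2-1} λ_i/μ_{i+1}
= (4-0)×1.2/4.3 × (4-1)×1.2/4.3
= 0.9346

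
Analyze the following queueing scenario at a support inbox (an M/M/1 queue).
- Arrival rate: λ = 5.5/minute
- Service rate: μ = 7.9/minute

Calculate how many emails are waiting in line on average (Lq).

ρ = λ/μ = 5.5/7.9 = 0.6962
For M/M/1: Lq = λ²/(μ(μ-λ))
Lq = 30.25/(7.9 × 2.40)
Lq = 1.5955 emails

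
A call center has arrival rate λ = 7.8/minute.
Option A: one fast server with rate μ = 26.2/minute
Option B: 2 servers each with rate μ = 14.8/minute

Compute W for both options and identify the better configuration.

Option A: single server μ = 26.2 (M/M/1)
  ρ_A = 7.8/26.2 = 0.2977
  W_A = 1/(μ-λ) = 1/(26.2-7.8) = 1/18.40 = 0.05435

Option B: 2 servers μ = 14.8 (M/M/2)
  ρ_B = λ/(cμ) = 7.8/(2×14.8) = 0.2635
  Offered load a = λ/μ = cρ = 7.8/14.8 = 0.5270
  P₀ = [ Σₙ₌₀^1 aⁿ/n! + a^2/(2!(1-ρ)) ]⁻¹
  Σ = a^0/0! + a^1/1! = 1.0000 + 0.5270 = 1.5270
  a^2/(2!(1-ρ)) = 0.2778/(2 × 0.7365) = 0.1886
  P₀ = 1/(1.5270 + 0.1886) = 0.5829
  Lq = P₀·a^2·ρ / (2!(1-ρ)²) = 0.5829 × 0.2778 × 0.2635 / (2 × 0.5424) = 0.03933
  Wq_B = Lq/λ = 0.03933/7.8 = 0.005042
  W_B = Wq_B + 1/μ = 0.005042 + 0.06757 = 0.07261

Since W_A = 0.05435 < W_B = 0.07261, Option A (single fast server) has the shorter time in system.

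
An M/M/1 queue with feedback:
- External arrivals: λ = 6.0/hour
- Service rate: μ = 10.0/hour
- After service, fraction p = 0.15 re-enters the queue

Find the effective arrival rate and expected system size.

Effective arrival rate: λ_eff = λ/(1-p) = 6.0/(1-0.15) = 6.0/0.85 = 7.0588
ρ = λ_eff/μ = 7.0588/10.0 = 0.70588
L = ρ/(1-ρ) = 0.70588/(1-0.70588) = 2.4000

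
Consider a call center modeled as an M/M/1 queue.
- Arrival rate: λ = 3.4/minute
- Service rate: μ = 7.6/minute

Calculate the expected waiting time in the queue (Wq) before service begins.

First, compute utilization: ρ = λ/μ = 3.4/7.6 = 0.4474
For M/M/1: Wq = λ/(μ(μ-λ))
Wq = 3.4/(7.6 × (7.6-3.4))
Wq = 3.4/(7.6 × 4.20)
Wq = 0.1065 minutes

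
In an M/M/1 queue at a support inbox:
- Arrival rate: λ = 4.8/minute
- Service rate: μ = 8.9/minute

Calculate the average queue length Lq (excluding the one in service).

ρ = λ/μ = 4.8/8.9 = 0.5393
For M/M/1: Lq = λ²/(μ(μ-λ))
Lq = 23.04/(8.9 × 4.10)
Lq = 0.6314 emails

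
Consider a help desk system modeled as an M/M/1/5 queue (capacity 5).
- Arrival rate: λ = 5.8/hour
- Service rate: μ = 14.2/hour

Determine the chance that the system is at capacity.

ρ = λ/μ = 5.8/14.2 = 0.40845
P₀ = (1-ρ)/(1-ρ^(K+1)) = (1-0.40845)/(1-0.40845^6) = 0.5916/0.9954 = 0.5943
P_K = P₀×ρ^K = 0.59431 × 0.40845^5 = 0.59431 × 0.011368 = 0.006756
Blocking probability = 0.68%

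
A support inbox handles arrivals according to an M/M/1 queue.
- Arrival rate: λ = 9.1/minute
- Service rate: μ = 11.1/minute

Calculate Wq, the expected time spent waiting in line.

First, compute utilization: ρ = λ/μ = 9.1/11.1 = 0.8198
For M/M/1: Wq = λ/(μ(μ-λ))
Wq = 9.1/(11.1 × (11.1-9.1))
Wq = 9.1/(11.1 × 2.00)
Wq = 0.4099 minutes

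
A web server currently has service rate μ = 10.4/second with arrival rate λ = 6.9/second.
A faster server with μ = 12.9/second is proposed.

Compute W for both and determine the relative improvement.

System 1: ρ₁ = 6.9/10.4 = 0.6635, W₁ = 1/(10.4-6.9) = 0.285714
System 2: ρ₂ = 6.9/12.9 = 0.5349, W₂ = 1/(12.9-6.9) = 0.166667
Improvement: (W₁-W₂)/W₁ = (0.285714-0.166667)/0.285714 = 41.67%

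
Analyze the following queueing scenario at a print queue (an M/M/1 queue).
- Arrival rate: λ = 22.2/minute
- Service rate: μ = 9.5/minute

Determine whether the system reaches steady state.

Stability requires ρ = λ/(cμ) < 1
ρ = 22.2/(1 × 9.5) = 22.2/9.50 = 2.3368
Since 2.3368 ≥ 1, the system is UNSTABLE.
Queue grows without bound. Need μ > λ = 22.2.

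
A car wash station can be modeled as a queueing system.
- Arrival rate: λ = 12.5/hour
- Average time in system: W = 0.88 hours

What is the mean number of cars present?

Little's Law: L = λW
L = 12.5 × 0.88 = 11.0000 cars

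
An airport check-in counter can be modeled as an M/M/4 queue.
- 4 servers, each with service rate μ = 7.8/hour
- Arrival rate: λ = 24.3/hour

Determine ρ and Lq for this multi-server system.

Traffic intensity: ρ = λ/(cμ) = 24.3/(4×7.8) = 0.7788
Since ρ = 0.7788 < 1, system is stable.
Offered load a = λ/μ = cρ = 24.3/7.8 = 3.1154
P₀ = [ Σₙ₌₀^3 aⁿ/n! + a^4/(4!(1-ρ)) ]⁻¹
Σ = a^0/0! + a^1/1! + a^2/2! + a^3/3! = 1.0000 + 3.1154 + 4.8528 + 5.0395 = 14.0077
a^4/(4!(1-ρ)) = 94.19908/(24 × 0.2211538) = 17.7477
P₀ = 1/(14.0077 + 17.7477) = 0.03149
Lq = P₀·a^4·ρ / (4!(1-ρ)²) = 0.031491 × 94.1991 × 0.77885 / (24 × 0.048909) = 1.9683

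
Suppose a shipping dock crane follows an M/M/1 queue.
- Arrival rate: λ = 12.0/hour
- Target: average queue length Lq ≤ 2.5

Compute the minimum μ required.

For M/M/1: Lq = λ²/(μ(μ-λ))
Need Lq ≤ 2.5, i.e. μ(μ-λ) ≥ λ²/2.5
μ² - 12.0μ - 144.00/2.5 ≥ 0  →  μ² - 12.0μ - 57.6000 ≥ 0
Quadratic formula (positive root): μ = [λ + √(λ² + 4×57.6000)]/2
Discriminant: 144.00 + 4×57.6000 = 374.4000, √374.4000 = 19.3494
μ ≥ (12.0 + 19.3494)/2 = 15.6747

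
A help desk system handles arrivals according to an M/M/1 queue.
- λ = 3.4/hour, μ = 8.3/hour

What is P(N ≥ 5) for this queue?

ρ = λ/μ = 3.4/8.3 = 0.4096
P(N ≥ n) = ρⁿ
P(N ≥ 5) = 0.4096^5
P(N ≥ 5) = 0.01153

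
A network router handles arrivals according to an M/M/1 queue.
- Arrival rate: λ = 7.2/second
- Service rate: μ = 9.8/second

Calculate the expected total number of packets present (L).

ρ = λ/μ = 7.2/9.8 = 0.7347
For M/M/1: L = λ/(μ-λ)
L = 7.2/(9.8-7.2) = 7.2/2.60
L = 2.7692 packets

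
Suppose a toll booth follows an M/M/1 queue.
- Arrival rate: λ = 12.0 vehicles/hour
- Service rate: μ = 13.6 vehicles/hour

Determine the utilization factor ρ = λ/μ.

Server utilization: ρ = λ/μ
ρ = 12.0/13.6 = 0.8824
The server is busy 88.24% of the time.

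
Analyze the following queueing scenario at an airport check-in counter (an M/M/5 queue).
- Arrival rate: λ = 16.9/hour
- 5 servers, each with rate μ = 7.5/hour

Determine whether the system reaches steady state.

Stability requires ρ = λ/(cμ) < 1
ρ = 16.9/(5 × 7.5) = 16.9/37.50 = 0.4507
Since 0.4507 < 1, the system is STABLE.
The servers are busy 45.07% of the time.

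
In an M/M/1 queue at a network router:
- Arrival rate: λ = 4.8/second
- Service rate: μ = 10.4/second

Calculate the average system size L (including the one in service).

ρ = λ/μ = 4.8/10.4 = 0.4615
For M/M/1: L = λ/(μ-λ)
L = 4.8/(10.4-4.8) = 4.8/5.60
L = 0.8571 packets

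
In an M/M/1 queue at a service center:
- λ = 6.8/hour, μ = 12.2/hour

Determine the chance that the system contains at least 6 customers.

ρ = λ/μ = 6.8/12.2 = 0.557377
P(N ≥ n) = ρⁿ
P(N ≥ 6) = 0.557377^6
P(N ≥ 6) = 0.02998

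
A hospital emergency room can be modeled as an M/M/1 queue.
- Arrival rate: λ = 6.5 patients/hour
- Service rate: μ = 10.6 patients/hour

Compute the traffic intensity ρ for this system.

Server utilization: ρ = λ/μ
ρ = 6.5/10.6 = 0.6132
The server is busy 61.32% of the time.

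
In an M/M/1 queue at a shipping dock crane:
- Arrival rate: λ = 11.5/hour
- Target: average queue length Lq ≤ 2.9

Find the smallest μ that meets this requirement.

For M/M/1: Lq = λ²/(μ(μ-λ))
Need Lq ≤ 2.9, i.e. μ(μ-λ) ≥ λ²/2.9
μ² - 11.5μ - 132.25/2.9 ≥ 0  →  μ² - 11.5μ - 45.60345 ≥ 0
Quadratic formula (positive root): μ = [λ + √(λ² + 4×45.60345)]/2
Discriminant: 132.25 + 4×45.60345 = 314.6638, √314.6638 = 17.7388
μ ≥ (11.5 + 17.7388)/2 = 14.6194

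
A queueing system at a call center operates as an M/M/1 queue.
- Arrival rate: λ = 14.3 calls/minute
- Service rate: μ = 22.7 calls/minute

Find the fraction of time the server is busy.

Server utilization: ρ = λ/μ
ρ = 14.3/22.7 = 0.6300
The server is busy 63.00% of the time.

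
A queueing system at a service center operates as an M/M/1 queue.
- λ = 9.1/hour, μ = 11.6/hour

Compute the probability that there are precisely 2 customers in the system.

ρ = λ/μ = 9.1/11.6 = 0.7845
P(n) = (1-ρ)ρⁿ
P(2) = (1-0.7845) × 0.7845^2
P(2) = 0.2155 × 0.6154
P(2) = 0.1326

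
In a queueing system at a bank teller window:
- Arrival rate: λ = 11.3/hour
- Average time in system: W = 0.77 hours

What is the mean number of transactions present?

Little's Law: L = λW
L = 11.3 × 0.77 = 8.7010 transactions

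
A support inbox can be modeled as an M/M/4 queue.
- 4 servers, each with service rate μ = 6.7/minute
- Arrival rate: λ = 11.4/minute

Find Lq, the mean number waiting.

Traffic intensity: ρ = λ/(cμ) = 11.4/(4×6.7) = 0.4254
Since ρ = 0.4254 < 1, system is stable.
Offered load a = λ/μ = cρ = 11.4/6.7 = 1.7015
P₀ = [ Σₙ₌₀^3 aⁿ/n! + a^4/(4!(1-ρ)) ]⁻¹
Σ = a^0/0! + a^1/1! + a^2/2! + a^3/3! = 1.0000 + 1.7015 + 1.4475 + 0.8210 = 4.9700
a^4/(4!(1-ρ)) = 8.3815/(24 × 0.57463) = 0.6077
P₀ = 1/(4.9700 + 0.6077) = 0.1793
Lq = P₀·a^4·ρ / (4!(1-ρ)²) = 0.17928 × 8.3815 × 0.42537 / (24 × 0.33020) = 0.08066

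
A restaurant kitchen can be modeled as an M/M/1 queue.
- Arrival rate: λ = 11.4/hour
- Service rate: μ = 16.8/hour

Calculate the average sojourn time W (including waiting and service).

First, compute utilization: ρ = λ/μ = 11.4/16.8 = 0.6786
For M/M/1: W = 1/(μ-λ)
W = 1/(16.8-11.4) = 1/5.40
W = 0.1852 hours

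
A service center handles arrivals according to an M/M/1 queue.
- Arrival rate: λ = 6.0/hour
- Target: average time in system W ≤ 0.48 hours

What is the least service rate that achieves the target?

For M/M/1: W = 1/(μ-λ)
Need W ≤ 0.48, so 1/(μ-λ) ≤ 0.48
μ - λ ≥ 1/0.48 = 2.0833
μ ≥ 6.0 + 2.0833 = 8.0833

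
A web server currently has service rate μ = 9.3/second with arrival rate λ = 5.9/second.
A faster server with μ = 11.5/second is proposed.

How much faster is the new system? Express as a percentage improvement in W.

System 1: ρ₁ = 5.9/9.3 = 0.6344, W₁ = 1/(9.3-5.9) = 0.29412
System 2: ρ₂ = 5.9/11.5 = 0.5130, W₂ = 1/(11.5-5.9) = 0.17857
Improvement: (W₁-W₂)/W₁ = (0.29412-0.17857)/0.29412 = 39.29%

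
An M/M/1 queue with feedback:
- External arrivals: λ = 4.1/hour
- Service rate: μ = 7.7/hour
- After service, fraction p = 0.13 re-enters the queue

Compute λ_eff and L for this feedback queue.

Effective arrival rate: λ_eff = λ/(1-p) = 4.1/(1-0.13) = 4.1/0.87 = 4.7126
ρ = λ_eff/μ = 4.7126/7.7 = 0.61203
L = ρ/(1-ρ) = 0.61203/(1-0.61203) = 1.5775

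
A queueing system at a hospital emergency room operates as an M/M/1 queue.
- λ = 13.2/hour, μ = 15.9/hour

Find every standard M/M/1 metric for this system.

Step 1: ρ = λ/μ = 13.2/15.9 = 0.8302
Step 2: L = λ/(μ-λ) = 13.2/2.70 = 4.8889
Step 3: Lq = λ²/(μ(μ-λ)) = 174.24/(15.9×2.70) = 4.0587
Step 4: W = 1/(μ-λ) = 1/2.70 = 0.37037
Step 5: Wq = λ/(μ(μ-λ)) = 13.2/(15.9×2.70) = 0.3075
Step 6: P(0) = 1-ρ = 0.1698
Verify: L = λW = 13.2×0.37037 = 4.8889 ✔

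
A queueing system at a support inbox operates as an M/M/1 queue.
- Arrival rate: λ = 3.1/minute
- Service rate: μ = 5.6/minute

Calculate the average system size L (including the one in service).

ρ = λ/μ = 3.1/5.6 = 0.5536
For M/M/1: L = λ/(μ-λ)
L = 3.1/(5.6-3.1) = 3.1/2.50
L = 1.2400 emails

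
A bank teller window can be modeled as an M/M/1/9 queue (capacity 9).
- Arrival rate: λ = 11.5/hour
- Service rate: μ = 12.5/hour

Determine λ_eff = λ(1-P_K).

ρ = λ/μ = 11.5/12.5 = 0.9200
P₀ = (1-ρ)/(1-ρ^(K+1)) = (1-0.9200)/(1-0.9200^10) = 0.08000/0.5656 = 0.1414
P_K = P₀×ρ^K = 0.14144 × 0.9200^9 = 0.14144 × 0.47216 = 0.06678
λ_eff = λ(1-P_K) = 11.5 × (1 - 0.06678) = 11.5 × 0.93322 = 10.7320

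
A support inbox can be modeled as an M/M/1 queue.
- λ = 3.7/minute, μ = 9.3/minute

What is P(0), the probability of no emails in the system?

ρ = λ/μ = 3.7/9.3 = 0.3978
P(0) = 1 - ρ = 1 - 0.3978 = 0.6022
The server is idle 60.22% of the time.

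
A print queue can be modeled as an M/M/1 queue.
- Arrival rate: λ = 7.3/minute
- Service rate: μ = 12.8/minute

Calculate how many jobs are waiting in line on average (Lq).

ρ = λ/μ = 7.3/12.8 = 0.5703
For M/M/1: Lq = λ²/(μ(μ-λ))
Lq = 53.29/(12.8 × 5.50)
Lq = 0.7570 jobs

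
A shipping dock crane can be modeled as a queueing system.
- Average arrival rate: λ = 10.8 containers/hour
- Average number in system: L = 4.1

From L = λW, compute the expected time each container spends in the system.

Little's Law: L = λW, so W = L/λ
W = 4.1/10.8 = 0.3796 hours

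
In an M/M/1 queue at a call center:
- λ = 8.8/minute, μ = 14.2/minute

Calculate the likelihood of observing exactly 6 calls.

ρ = λ/μ = 8.8/14.2 = 0.6197
P(n) = (1-ρ)ρⁿ
P(6) = (1-0.6197) × 0.6197^6
P(6) = 0.3803 × 0.05664
P(6) = 0.02154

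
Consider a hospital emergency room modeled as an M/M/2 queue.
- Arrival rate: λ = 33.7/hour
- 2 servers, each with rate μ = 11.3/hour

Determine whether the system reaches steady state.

Stability requires ρ = λ/(cμ) < 1
ρ = 33.7/(2 × 11.3) = 33.7/22.60 = 1.4912
Since 1.4912 ≥ 1, the system is UNSTABLE.
Need c > λ/μ = 33.7/11.3 = 2.98.
Minimum servers needed: c = 3.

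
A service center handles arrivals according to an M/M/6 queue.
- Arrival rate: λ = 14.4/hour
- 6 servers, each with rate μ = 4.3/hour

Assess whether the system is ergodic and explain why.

Stability requires ρ = λ/(cμ) < 1
ρ = 14.4/(6 × 4.3) = 14.4/25.80 = 0.5581
Since 0.5581 < 1, the system is STABLE.
The servers are busy 55.81% of the time.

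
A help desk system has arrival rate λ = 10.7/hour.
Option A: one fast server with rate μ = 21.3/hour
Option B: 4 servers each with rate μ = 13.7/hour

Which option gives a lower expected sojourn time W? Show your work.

Option A: single server μ = 21.3 (M/M/1)
  ρ_A = 10.7/21.3 = 0.5023
  W_A = 1/(μ-λ) = 1/(21.3-10.7) = 1/10.60 = 0.09434

Option B: 4 servers μ = 13.7 (M/M/4)
  ρ_B = λ/(cμ) = 10.7/(4×13.7) = 0.1953
  Offered load a = λ/μ = cρ = 10.7/13.7 = 0.7810
  P₀ = [ Σₙ₌₀^3 aⁿ/n! + a^4/(4!(1-ρ)) ]⁻¹
  Σ = a^0/0! + a^1/1! + a^2/2! + a^3/3! = 1.0000 + 0.7810 + 0.3050 + 0.07940 = 2.1654
  a^4/(4!(1-ρ)) = 0.3721/(24 × 0.8047) = 0.01927
  P₀ = 1/(2.1654 + 0.01927) = 0.4577
  Lq = P₀·a^4·ρ / (4!(1-ρ)²) = 0.4577 × 0.3721 × 0.1953 / (24 × 0.6476) = 0.002140
  Wq_B = Lq/λ = 0.002140/10.7 = 0.0002000
  W_B = Wq_B + 1/μ = 0.0002000 + 0.07299 = 0.07319

Since W_B = 0.07319 < W_A = 0.09434, Option B (multiple servers) has the shorter time in system.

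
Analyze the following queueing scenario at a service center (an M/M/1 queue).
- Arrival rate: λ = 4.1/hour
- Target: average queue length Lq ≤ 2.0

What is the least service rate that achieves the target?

For M/M/1: Lq = λ²/(μ(μ-λ))
Need Lq ≤ 2.0, i.e. μ(μ-λ) ≥ λ²/2.0
μ² - 4.1μ - 16.81/2.0 ≥ 0  →  μ² - 4.1μ - 8.4050 ≥ 0
Quadratic formula (positive root): μ = [λ + √(λ² + 4×8.4050)]/2
Discriminant: 16.81 + 4×8.4050 = 50.4300, √50.4300 = 7.1014
μ ≥ (4.1 + 7.1014)/2 = 5.6007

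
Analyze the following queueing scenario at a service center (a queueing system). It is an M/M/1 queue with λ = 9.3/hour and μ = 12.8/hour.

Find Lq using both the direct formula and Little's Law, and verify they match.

Method 1 (direct): Lq = λ²/(μ(μ-λ)) = 86.49/(12.8 × 3.50) = 1.9306

Method 2 (Little's Law):
W = 1/(μ-λ) = 1/3.50 = 0.28571
Wq = W - 1/μ = 0.28571 - 0.078125 = 0.20759
Lq = λWq = 9.3 × 0.20759 = 1.9306 ✔ (matches Method 1)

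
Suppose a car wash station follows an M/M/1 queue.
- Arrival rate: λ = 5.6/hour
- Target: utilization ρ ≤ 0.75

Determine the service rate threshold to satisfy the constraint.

ρ = λ/μ, so μ = λ/ρ
μ ≥ 5.6/0.75 = 7.4667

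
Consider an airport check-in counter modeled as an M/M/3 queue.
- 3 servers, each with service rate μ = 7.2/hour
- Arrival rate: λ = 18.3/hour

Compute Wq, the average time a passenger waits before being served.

Traffic intensity: ρ = λ/(cμ) = 18.3/(3×7.2) = 0.8472
Since ρ = 0.8472 < 1, system is stable.
Offered load a = λ/μ = cρ = 18.3/7.2 = 2.5417
P₀ = [ Σₙ₌₀^2 aⁿ/n! + a^3/(3!(1-ρ)) ]⁻¹
Σ = a^0/0! + a^1/1! + a^2/2! = 1.0000 + 2.5417 + 3.2300 = 6.7717
a^3/(3!(1-ρ)) = 16.41934/(6 × 0.1527778) = 17.9120
P₀ = 1/(6.7717 + 17.9120) = 0.04051
Lq = P₀·a^3·ρ / (3!(1-ρ)²) = 0.0405125 × 16.4193 × 0.847222 / (6 × 0.0233410) = 4.0241
Wq = Lq/λ = 4.0241/18.3 = 0.2199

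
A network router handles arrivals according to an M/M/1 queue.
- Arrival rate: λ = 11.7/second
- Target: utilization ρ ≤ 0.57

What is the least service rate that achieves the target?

ρ = λ/μ, so μ = λ/ρ
μ ≥ 11.7/0.57 = 20.5263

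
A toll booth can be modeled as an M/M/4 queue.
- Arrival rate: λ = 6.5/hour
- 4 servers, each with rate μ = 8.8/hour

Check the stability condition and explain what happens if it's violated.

Stability requires ρ = λ/(cμ) < 1
ρ = 6.5/(4 × 8.8) = 6.5/35.20 = 0.1847
Since 0.1847 < 1, the system is STABLE.
The servers are busy 18.47% of the time.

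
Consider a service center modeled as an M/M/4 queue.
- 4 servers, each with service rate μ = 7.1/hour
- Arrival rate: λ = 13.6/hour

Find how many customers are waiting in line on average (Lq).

Traffic intensity: ρ = λ/(cμ) = 13.6/(4×7.1) = 0.4789
Since ρ = 0.4789 < 1, system is stable.
Offered load a = λ/μ = cρ = 13.6/7.1 = 1.9155
P₀ = [ Σₙ₌₀^3 aⁿ/n! + a^4/(4!(1-ρ)) ]⁻¹
Σ = a^0/0! + a^1/1! + a^2/2! + a^3/3! = 1.00000 + 1.91549 + 1.83456 + 1.17136 = 5.9214
a^4/(4!(1-ρ)) = 13.4624/(24 × 0.5211) = 1.0764
P₀ = 1/(5.9214 + 1.0764) = 0.1429
Lq = P₀·a^4·ρ / (4!(1-ρ)²) = 0.1429 × 13.4624 × 0.4789 / (24 × 0.2716) = 0.1413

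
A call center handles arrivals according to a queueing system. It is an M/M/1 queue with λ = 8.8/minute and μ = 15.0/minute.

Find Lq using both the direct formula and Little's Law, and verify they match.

Method 1 (direct): Lq = λ²/(μ(μ-λ)) = 77.44/(15.0 × 6.20) = 0.8327

Method 2 (Little's Law):
W = 1/(μ-λ) = 1/6.20 = 0.16129
Wq = W - 1/μ = 0.16129 - 0.066667 = 0.09462
Lq = λWq = 8.8 × 0.09462 = 0.8327 ✔ (matches Method 1)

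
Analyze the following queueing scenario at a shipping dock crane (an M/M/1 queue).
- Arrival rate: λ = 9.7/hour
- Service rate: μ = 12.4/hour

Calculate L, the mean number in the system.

ρ = λ/μ = 9.7/12.4 = 0.7823
For M/M/1: L = λ/(μ-λ)
L = 9.7/(12.4-9.7) = 9.7/2.70
L = 3.5926 containers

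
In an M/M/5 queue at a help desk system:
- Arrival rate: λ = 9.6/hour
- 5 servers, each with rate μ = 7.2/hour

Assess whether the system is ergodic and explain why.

Stability requires ρ = λ/(cμ) < 1
ρ = 9.6/(5 × 7.2) = 9.6/36.00 = 0.2667
Since 0.2667 < 1, the system is STABLE.
The servers are busy 26.67% of the time.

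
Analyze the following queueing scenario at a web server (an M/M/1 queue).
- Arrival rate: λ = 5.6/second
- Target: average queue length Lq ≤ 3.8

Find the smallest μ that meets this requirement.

For M/M/1: Lq = λ²/(μ(μ-λ))
Need Lq ≤ 3.8, i.e. μ(μ-λ) ≥ λ²/3.8
μ² - 5.6μ - 31.36/3.8 ≥ 0  →  μ² - 5.6μ - 8.25263 ≥ 0
Quadratic formula (positive root): μ = [λ + √(λ² + 4×8.25263)]/2
Discriminant: 31.36 + 4×8.25263 = 64.3705, √64.3705 = 8.02312
μ ≥ (5.6 + 8.02312)/2 = 6.8116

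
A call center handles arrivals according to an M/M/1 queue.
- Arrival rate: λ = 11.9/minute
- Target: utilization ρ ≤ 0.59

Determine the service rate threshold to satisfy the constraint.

ρ = λ/μ, so μ = λ/ρ
μ ≥ 11.9/0.59 = 20.1695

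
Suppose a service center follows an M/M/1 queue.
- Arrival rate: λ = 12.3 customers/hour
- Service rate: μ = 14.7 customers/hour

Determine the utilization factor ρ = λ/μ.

Server utilization: ρ = λ/μ
ρ = 12.3/14.7 = 0.8367
The server is busy 83.67% of the time.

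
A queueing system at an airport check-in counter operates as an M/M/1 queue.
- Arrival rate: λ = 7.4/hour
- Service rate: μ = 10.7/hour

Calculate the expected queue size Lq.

ρ = λ/μ = 7.4/10.7 = 0.6916
For M/M/1: Lq = λ²/(μ(μ-λ))
Lq = 54.76/(10.7 × 3.30)
Lq = 1.5508 passengers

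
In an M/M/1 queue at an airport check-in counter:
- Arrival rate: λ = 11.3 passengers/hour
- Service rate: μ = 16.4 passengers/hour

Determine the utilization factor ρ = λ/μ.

Server utilization: ρ = λ/μ
ρ = 11.3/16.4 = 0.6890
The server is busy 68.90% of the time.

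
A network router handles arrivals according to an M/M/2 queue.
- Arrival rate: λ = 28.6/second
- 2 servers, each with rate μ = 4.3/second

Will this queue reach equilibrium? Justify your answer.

Stability requires ρ = λ/(cμ) < 1
ρ = 28.6/(2 × 4.3) = 28.6/8.60 = 3.3256
Since 3.3256 ≥ 1, the system is UNSTABLE.
Need c > λ/μ = 28.6/4.3 = 6.65.
Minimum servers needed: c = 7.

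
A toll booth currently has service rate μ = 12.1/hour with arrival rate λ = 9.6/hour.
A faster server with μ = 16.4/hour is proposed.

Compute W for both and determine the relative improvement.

System 1: ρ₁ = 9.6/12.1 = 0.7934, W₁ = 1/(12.1-9.6) = 0.40000
System 2: ρ₂ = 9.6/16.4 = 0.5854, W₂ = 1/(16.4-9.6) = 0.14706
Improvement: (W₁-W₂)/W₁ = (0.40000-0.14706)/0.40000 = 63.24%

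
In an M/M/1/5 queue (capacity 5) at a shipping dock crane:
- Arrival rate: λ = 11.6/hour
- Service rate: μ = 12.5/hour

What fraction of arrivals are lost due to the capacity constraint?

ρ = λ/μ = 11.6/12.5 = 0.9280
P₀ = (1-ρ)/(1-ρ^(K+1)) = (1-0.9280)/(1-0.9280^6) = 0.07200/0.3613 = 0.1993
P_K = P₀×ρ^K = 0.19927 × 0.9280^5 = 0.19927 × 0.68824 = 0.1371
Blocking probability = 13.71%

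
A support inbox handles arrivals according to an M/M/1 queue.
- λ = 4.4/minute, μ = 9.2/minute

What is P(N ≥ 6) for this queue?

ρ = λ/μ = 4.4/9.2 = 0.4783
P(N ≥ n) = ρⁿ
P(N ≥ 6) = 0.4783^6
P(N ≥ 6) = 0.01197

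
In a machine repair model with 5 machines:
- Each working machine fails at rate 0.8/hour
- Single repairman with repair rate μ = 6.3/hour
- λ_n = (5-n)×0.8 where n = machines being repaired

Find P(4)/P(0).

P(4)/P(0) = ∏_{i=0}^{4-1} λ_i/μ_{i+1}
= (5-0)×0.8/6.3 × (5-1)×0.8/6.3 × (5-2)×0.8/6.3 × (5-3)×0.8/6.3
= 0.03120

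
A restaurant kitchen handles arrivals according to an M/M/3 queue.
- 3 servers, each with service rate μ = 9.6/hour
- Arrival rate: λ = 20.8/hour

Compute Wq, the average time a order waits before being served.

Traffic intensity: ρ = λ/(cμ) = 20.8/(3×9.6) = 0.7222
Since ρ = 0.7222 < 1, system is stable.
Offered load a = λ/μ = cρ = 20.8/9.6 = 2.1667
P₀ = [ Σₙ₌₀^2 aⁿ/n! + a^3/(3!(1-ρ)) ]⁻¹
Σ = a^0/0! + a^1/1! + a^2/2! = 1.0000 + 2.1667 + 2.3472 = 5.5139
a^3/(3!(1-ρ)) = 10.1713/(6 × 0.277778) = 6.1028
P₀ = 1/(5.5139 + 6.1028) = 0.08608
Lq = P₀·a^3·ρ / (3!(1-ρ)²) = 0.086083 × 10.1713 × 0.72222 / (6 × 0.077160) = 1.3659
Wq = Lq/λ = 1.3659/20.8 = 0.06567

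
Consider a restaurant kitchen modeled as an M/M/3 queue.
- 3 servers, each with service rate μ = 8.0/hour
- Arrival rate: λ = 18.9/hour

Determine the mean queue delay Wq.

Traffic intensity: ρ = λ/(cμ) = 18.9/(3×8.0) = 0.7875
Since ρ = 0.7875 < 1, system is stable.
Offered load a = λ/μ = cρ = 18.9/8.0 = 2.3625
P₀ = [ Σₙ₌₀^2 aⁿ/n! + a^3/(3!(1-ρ)) ]⁻¹
Σ = a^0/0! + a^1/1! + a^2/2! = 1.0000 + 2.3625 + 2.7907 = 6.1532
a^3/(3!(1-ρ)) = 13.1861/(6 × 0.2125) = 10.3420
P₀ = 1/(6.1532 + 10.3420) = 0.06062
Lq = P₀·a^3·ρ / (3!(1-ρ)²) = 0.060624 × 13.1861 × 0.78750 / (6 × 0.045156) = 2.3235
Wq = Lq/λ = 2.3235/18.9 = 0.1229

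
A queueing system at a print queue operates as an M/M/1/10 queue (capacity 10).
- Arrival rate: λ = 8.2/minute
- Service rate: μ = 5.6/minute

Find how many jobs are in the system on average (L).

ρ = λ/μ = 8.2/5.6 = 1.46429
P₀ = (1-ρ)/(1-ρ^(K+1)) = (1-1.46429)/(1-1.46429^11) = -0.4643/-65.3587 = 0.007104
P_K = P₀×ρ^K = 0.007104 × 1.46429^10 = 0.007104 × 45.3180 = 0.3219
L = ρ[1 - (K+1)ρ^K + Kρ^(K+1)] / [(1-ρ)(1-ρ^(K+1))]
L = 1.46429 × (1 - 11×45.3180 + 10×66.3587) / ((1 - 1.46429) × (1 - 66.3587)) = 8.0145 jobs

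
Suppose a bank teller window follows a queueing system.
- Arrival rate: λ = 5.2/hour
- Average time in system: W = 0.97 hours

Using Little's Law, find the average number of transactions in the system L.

Little's Law: L = λW
L = 5.2 × 0.97 = 5.0440 transactions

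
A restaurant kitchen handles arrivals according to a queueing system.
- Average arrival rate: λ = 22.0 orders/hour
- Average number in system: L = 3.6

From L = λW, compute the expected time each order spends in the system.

Little's Law: L = λW, so W = L/λ
W = 3.6/22.0 = 0.1636 hours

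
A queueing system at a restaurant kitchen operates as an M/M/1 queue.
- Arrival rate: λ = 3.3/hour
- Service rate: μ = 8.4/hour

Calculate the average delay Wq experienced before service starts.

First, compute utilization: ρ = λ/μ = 3.3/8.4 = 0.3929
For M/M/1: Wq = λ/(μ(μ-λ))
Wq = 3.3/(8.4 × (8.4-3.3))
Wq = 3.3/(8.4 × 5.10)
Wq = 0.07703 hours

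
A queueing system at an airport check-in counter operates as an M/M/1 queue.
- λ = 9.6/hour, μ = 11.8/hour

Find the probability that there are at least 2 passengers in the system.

ρ = λ/μ = 9.6/11.8 = 0.8136
P(N ≥ n) = ρⁿ
P(N ≥ 2) = 0.8136^2
P(N ≥ 2) = 0.6619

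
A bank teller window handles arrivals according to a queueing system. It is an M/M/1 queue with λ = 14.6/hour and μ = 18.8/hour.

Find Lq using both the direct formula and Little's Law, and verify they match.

Method 1 (direct): Lq = λ²/(μ(μ-λ)) = 213.16/(18.8 × 4.20) = 2.6996

Method 2 (Little's Law):
W = 1/(μ-λ) = 1/4.20 = 0.2380952
Wq = W - 1/μ = 0.2380952 - 0.05319149 = 0.184904
Lq = λWq = 14.6 × 0.184904 = 2.6996 ✔ (matches Method 1)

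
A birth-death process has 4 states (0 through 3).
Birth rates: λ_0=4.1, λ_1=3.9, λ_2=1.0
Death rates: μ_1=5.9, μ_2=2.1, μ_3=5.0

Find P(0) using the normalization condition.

Ratios P(n)/P(0) = (λ₀···λₙ₋₁)/(μ₁···μₙ):
P(1)/P(0) = (4.1)/(5.9) = 0.6949
P(2)/P(0) = (4.1×3.9)/(5.9×2.1) = 1.2906
P(3)/P(0) = (4.1×3.9×1.0)/(5.9×2.1×5.0) = 0.2581

Normalization: ∑ P(n) = 1
P(0) × (1.0000 + 0.6949 + 1.2906 + 0.2581) = 1
P(0) × 3.2436 = 1
P(0) = 1/3.2436 = 0.3083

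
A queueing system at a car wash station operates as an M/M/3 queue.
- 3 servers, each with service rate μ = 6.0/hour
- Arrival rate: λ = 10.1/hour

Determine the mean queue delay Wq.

Traffic intensity: ρ = λ/(cμ) = 10.1/(3×6.0) = 0.5611
Since ρ = 0.5611 < 1, system is stable.
Offered load a = λ/μ = cρ = 10.1/6.0 = 1.6833
P₀ = [ Σₙ₌₀^2 aⁿ/n! + a^3/(3!(1-ρ)) ]⁻¹
Σ = a^0/0! + a^1/1! + a^2/2! = 1.0000 + 1.6833 + 1.4168 = 4.1001
a^3/(3!(1-ρ)) = 4.76991/(6 × 0.438889) = 1.8114
P₀ = 1/(4.1001 + 1.8114) = 0.1692
Lq = P₀·a^3·ρ / (3!(1-ρ)²) = 0.16916 × 4.7699 × 0.56111 / (6 × 0.19262) = 0.3917
Wq = Lq/λ = 0.39174/10.1 = 0.03879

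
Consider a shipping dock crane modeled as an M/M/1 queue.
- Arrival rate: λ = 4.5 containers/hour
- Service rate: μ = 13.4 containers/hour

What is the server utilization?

Server utilization: ρ = λ/μ
ρ = 4.5/13.4 = 0.3358
The server is busy 33.58% of the time.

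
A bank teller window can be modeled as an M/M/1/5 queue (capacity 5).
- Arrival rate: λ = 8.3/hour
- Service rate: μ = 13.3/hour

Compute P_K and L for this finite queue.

ρ = λ/μ = 8.3/13.3 = 0.62406
P₀ = (1-ρ)/(1-ρ^(K+1)) = (1-0.62406)/(1-0.62406^6) = 0.3759/0.9409 = 0.3995
P_K = P₀×ρ^K = 0.39954 × 0.62406^5 = 0.39954 × 0.094652 = 0.03782
Blocking probability P_5 = 0.03782 (3.78%)
L = ρ[1 - (K+1)ρ^K + Kρ^(K+1)] / [(1-ρ)(1-ρ^(K+1))]
L = 0.62406 × (1 - 6×0.094652 + 5×0.059069) / ((1 - 0.62406) × (1 - 0.059069)) = 1.2833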